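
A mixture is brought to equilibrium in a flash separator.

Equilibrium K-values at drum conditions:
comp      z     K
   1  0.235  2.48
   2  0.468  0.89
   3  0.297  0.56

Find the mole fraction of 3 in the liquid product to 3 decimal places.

Material balance + equilibrium reduce to Σ zᵢ(Kᵢ−1)/(1+V/F(Kᵢ−1)) = 0.
g(0) = ΣzᵢKᵢ − 1 = 0.166 and g(1) = 1 − Σzᵢ/Kᵢ = -0.151, so a root lies in (0, 1).
Iterate (Newton) starting at V/F = 0.42:
  V/F = 0.420: g = 0.0002, g' = -0.288 → V/F = 0.421
Converged at V/F = 0.421.
Compositions from xᵢ = zᵢ/(1+V/F(Kᵢ−1)), yᵢ = Kᵢxᵢ:
  1: x = 0.145, y = 0.359
  2: x = 0.491, y = 0.437
  3: x = 0.364, y = 0.204

x_3 = 0.364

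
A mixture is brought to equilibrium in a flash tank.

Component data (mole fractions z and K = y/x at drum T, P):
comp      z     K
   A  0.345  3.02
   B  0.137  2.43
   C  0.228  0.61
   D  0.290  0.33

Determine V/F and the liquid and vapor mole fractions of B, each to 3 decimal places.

Newton–Raphson from V/F = 0.5:
  V/F = 0.500: g = 0.0583, g' = -0.792 → V/F = 0.574
Converged at V/F = 0.574.
Compositions from xᵢ = zᵢ/(1+V/F(Kᵢ−1)), yᵢ = Kᵢxᵢ:
  A: x = 0.160, y = 0.482
  B: x = 0.075, y = 0.183
  C: x = 0.294, y = 0.179
  D: x = 0.471, y = 0.156

V/F = 0.574, x_B = 0.075, y_B = 0.183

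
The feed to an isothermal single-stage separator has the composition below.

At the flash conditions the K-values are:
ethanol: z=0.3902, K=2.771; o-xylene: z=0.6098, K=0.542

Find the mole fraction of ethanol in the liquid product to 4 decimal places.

Rachford–Rice: g(ψ) = Σ zᵢ(Kᵢ−1)/(1+ψ(Kᵢ−1)) = 0.
g(0) = ΣzᵢKᵢ − 1 = 0.4118 and g(1) = 1 − Σzᵢ/Kᵢ = -0.2659, so a root lies in (0, 1).
Binary case is linear: z₁(K₁−1)(1+ψ(K₂−1)) + z₂(K₂−1)(1+ψ(K₁−1)) = 0
⇒ ψ = [z₁(K₁−1)+z₂(K₂−1)] / [−(K₁−1)(K₂−1)] = 0.41176/0.81112 = 0.5076
Compositions from xᵢ = zᵢ/(1+ψ(Kᵢ−1)), yᵢ = Kᵢxᵢ:
  ethanol: x = 0.2055, y = 0.5694
  o-xylene: x = 0.7945, y = 0.4306

x_ethanol = 0.2055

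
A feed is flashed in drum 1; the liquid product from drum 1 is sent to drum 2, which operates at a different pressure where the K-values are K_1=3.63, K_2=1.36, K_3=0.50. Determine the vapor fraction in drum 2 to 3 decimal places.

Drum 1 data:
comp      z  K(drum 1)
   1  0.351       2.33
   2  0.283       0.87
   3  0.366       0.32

V/F (drum 2) = 0.657

Drum 1:
Material balance + equilibrium reduce to Σ zᵢ(Kᵢ−1)/(1+ψ₁(Kᵢ−1)) = 0.
Check two-phase: ΣzᵢKᵢ = 1.181 > 1 and Σzᵢ/Kᵢ = 1.620 > 1, so g(0) = 0.181 > 0 and g(1) = -0.620 < 0.
Newton iteration, ψ₁⁰ = 0.35:
  ψ₁ = 0.350: g = -0.0466, g' = -0.586 → ψ₁ = 0.270
  ψ₁ = 0.270: g = 0.0002, g' = -0.595 → ψ₁ = 0.271
Converged at ψ₁ = 0.271.
Drum-1 compositions:
  1: x = 0.258, y = 0.601
  2: x = 0.293, y = 0.255
  3: x = 0.449, y = 0.144
Drum-2 feed = drum-1 liquid: z₂ = (0.2580, 0.2933, 0.4486).
Drum 2:
Rachford–Rice: g(ψ₂) = Σ zᵢ(Kᵢ−1)/(1+ψ₂(Kᵢ−1)) = 0.
g(0) = ΣzᵢKᵢ − 1 = 0.560 and g(1) = 1 − Σzᵢ/Kᵢ = -0.184, so a root lies in (0, 1).
Newton–Raphson from ψ₂ = 0.67:
  ψ₂ = 0.670: g = -0.0065, g' = -0.512 → ψ₂ = 0.657
Converged at ψ₂ = 0.657.
  1: x = 0.095, y = 0.343
  2: x = 0.237, y = 0.323
  3: x = 0.668, y = 0.334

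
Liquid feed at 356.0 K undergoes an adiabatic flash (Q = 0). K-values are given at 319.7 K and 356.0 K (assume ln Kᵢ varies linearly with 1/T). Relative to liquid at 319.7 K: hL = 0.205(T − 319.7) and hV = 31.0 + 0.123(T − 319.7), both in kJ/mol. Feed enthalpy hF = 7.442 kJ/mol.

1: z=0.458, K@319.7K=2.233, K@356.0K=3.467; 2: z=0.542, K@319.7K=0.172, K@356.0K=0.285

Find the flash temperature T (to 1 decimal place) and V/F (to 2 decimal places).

Adiabatic flash: solve Rachford–Rice at each trial T, then check hF = ψ·hV(T) + (1−ψ)·hL(T).
  T = 319.7 K: K = (2.233, 0.172), RR gives ψ = 0.114, H_out = 3.520 kJ/mol
  T = 356.0 K: K = (3.467, 0.285), RR gives ψ = 0.421, H_out = 19.235 kJ/mol
  T = 337.9 K: K = (2.817, 0.225), RR gives ψ = 0.292, H_out = 12.359 kJ/mol
  T = 328.8 K: K = (2.516, 0.197), RR gives ψ = 0.213, H_out = 8.312 kJ/mol
  T = 324.2 K: K = (2.371, 0.184), RR gives ψ = 0.166, H_out = 6.009 kJ/mol
  T = 326.5 K: K = (2.443, 0.191), RR gives ψ = 0.190, H_out = 7.187 kJ/mol
Linear interpolation between T = 326.5 (H_out = 7.187) and T = 328.8 (H_out = 8.312) on hF = 7.442 gives T ≈ 327.0 K, at which ψ = 0.20.

T = 327.0 K, V/F = 0.20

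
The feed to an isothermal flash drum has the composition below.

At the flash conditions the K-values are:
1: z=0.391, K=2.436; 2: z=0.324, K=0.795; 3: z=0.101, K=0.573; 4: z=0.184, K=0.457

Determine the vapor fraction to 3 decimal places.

ψ = 0.649

Newton–Raphson from ψ = 0.5:
  ψ = 0.500: g = 0.0608, g' = -0.422 → ψ = 0.644
  ψ = 0.644: g = 0.0020, g' = -0.399 → ψ = 0.649
Converged at ψ = 0.649.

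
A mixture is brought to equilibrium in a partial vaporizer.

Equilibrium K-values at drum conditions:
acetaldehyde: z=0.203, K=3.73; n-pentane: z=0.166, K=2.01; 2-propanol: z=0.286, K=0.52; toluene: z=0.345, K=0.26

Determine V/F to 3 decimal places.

Newton iteration, V/F⁰ = 0.32:
  V/F = 0.320: g = -0.0742, g' = -0.944 → V/F = 0.241
  V/F = 0.241: g = 0.0028, g' = -1.023 → V/F = 0.244
Converged at V/F = 0.244.

V/F = 0.244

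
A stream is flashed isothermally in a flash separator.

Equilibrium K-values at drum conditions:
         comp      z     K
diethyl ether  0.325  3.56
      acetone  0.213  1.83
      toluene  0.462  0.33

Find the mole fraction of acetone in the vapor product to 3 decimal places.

Rachford–Rice: g(V/F) = Σ zᵢ(Kᵢ−1)/(1+V/F(Kᵢ−1)) = 0.
Check two-phase: ΣzᵢKᵢ = 1.699 > 1 and Σzᵢ/Kᵢ = 1.608 > 1, so g(0) = 0.699 > 0 and g(1) = -0.608 < 0.
Iterate (Newton) starting at V/F = 0.5:
  V/F = 0.500: g = 0.0244, g' = -0.952 → V/F = 0.526
Converged at V/F = 0.526.
Compositions from xᵢ = zᵢ/(1+V/F(Kᵢ−1)), yᵢ = Kᵢxᵢ:
  diethyl ether: x = 0.139, y = 0.493
  acetone: x = 0.148, y = 0.271
  toluene: x = 0.713, y = 0.235

y_acetone = 0.271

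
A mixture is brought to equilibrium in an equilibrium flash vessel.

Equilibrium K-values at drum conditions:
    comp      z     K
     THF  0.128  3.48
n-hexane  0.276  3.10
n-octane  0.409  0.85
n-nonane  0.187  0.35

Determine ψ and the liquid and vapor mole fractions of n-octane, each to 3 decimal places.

ψ = 0.800, x_n-octane = 0.465, y_n-octane = 0.395

Rachford–Rice: g(ψ) = Σ zᵢ(Kᵢ−1)/(1+ψ(Kᵢ−1)) = 0.
Feasibility: ΣzᵢKᵢ = 1.714, Σzᵢ/Kᵢ = 1.141 — both > 1, two phases present.
Iterate (Newton) starting at ψ = 0.6:
  ψ = 0.600: g = 0.1174, g' = -0.589 → ψ = 0.799
  ψ = 0.799: g = 0.0001, g' = -0.612 → ψ = 0.800
Converged at ψ = 0.800.
Compositions from xᵢ = zᵢ/(1+ψ(Kᵢ−1)), yᵢ = Kᵢxᵢ:
  THF: x = 0.043, y = 0.149
  n-hexane: x = 0.103, y = 0.319
  n-octane: x = 0.465, y = 0.395
  n-nonane: x = 0.389, y = 0.136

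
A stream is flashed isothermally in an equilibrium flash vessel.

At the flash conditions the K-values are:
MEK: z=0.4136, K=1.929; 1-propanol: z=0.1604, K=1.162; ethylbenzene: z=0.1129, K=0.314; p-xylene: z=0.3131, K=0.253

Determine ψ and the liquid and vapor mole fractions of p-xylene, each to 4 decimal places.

Let ψ = V/F and solve Σ zᵢ(Kᵢ−1)/(1+ψ(Kᵢ−1)) = 0.
g(0) = ΣzᵢKᵢ − 1 = 0.0989 and g(1) = 1 − Σzᵢ/Kᵢ = -0.9496, so a root lies in (0, 1).
Newton iteration, ψ⁰ = 0.5:
  ψ = 0.5000: g = -0.20480, g' = -0.7382 → ψ = 0.2226
  ψ = 0.2226: g = -0.02846, g' = -0.5744 → ψ = 0.1730
  ψ = 0.1730: g = -0.00019, g' = -0.5678 → ψ = 0.1727
Converged at ψ = 0.1727.
Compositions from xᵢ = zᵢ/(1+ψ(Kᵢ−1)), yᵢ = Kᵢxᵢ:
  MEK: x = 0.3564, y = 0.6875
  1-propanol: x = 0.1560, y = 0.1813
  ethylbenzene: x = 0.1281, y = 0.0402
  p-xylene: x = 0.3595, y = 0.0909

ψ = 0.1727, x_p-xylene = 0.3595, y_p-xylene = 0.0909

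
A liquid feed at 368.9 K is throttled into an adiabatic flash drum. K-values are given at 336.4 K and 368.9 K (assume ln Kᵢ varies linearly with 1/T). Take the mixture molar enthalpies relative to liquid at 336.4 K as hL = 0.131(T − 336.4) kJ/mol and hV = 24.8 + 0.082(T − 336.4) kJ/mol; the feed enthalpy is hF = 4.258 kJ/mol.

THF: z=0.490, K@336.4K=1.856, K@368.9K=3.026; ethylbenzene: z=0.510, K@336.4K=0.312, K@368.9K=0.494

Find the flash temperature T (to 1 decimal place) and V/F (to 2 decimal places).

T = 338.2 K, V/F = 0.16

Adiabatic flash: solve Rachford–Rice at each trial T, then check hF = ψ·hV(T) + (1−ψ)·hL(T).
  T = 336.4 K: K = (1.856, 0.312), RR gives ψ = 0.116, H_out = 2.887 kJ/mol
  T = 368.9 K: K = (3.026, 0.494), RR gives ψ = 0.717, H_out = 20.889 kJ/mol
  T = 352.6 K: K = (2.395, 0.396), RR gives ψ = 0.446, H_out = 12.836 kJ/mol
  T = 344.5 K: K = (2.115, 0.353), RR gives ψ = 0.299, H_out = 8.369 kJ/mol
  T = 340.4 K: K = (1.981, 0.332), RR gives ψ = 0.213, H_out = 5.774 kJ/mol
  T = 338.4 K: K = (1.918, 0.322), RR gives ψ = 0.167, H_out = 4.383 kJ/mol
Linear interpolation between T = 336.4 (H_out = 2.887) and T = 338.4 (H_out = 4.383) on hF = 4.258 gives T ≈ 338.2 K, at which ψ = 0.16.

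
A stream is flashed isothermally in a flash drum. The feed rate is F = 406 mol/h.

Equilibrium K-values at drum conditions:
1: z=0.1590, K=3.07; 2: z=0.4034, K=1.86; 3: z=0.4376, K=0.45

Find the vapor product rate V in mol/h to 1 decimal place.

Rachford–Rice: g(ψ) = Σ zᵢ(Kᵢ−1)/(1+ψ(Kᵢ−1)) = 0.
Check two-phase: ΣzᵢKᵢ = 1.4354 > 1 and Σzᵢ/Kᵢ = 1.2411 > 1, so g(0) = 0.4354 > 0 and g(1) = -0.2411 < 0.
Newton–Raphson from ψ = 0.5:
  ψ = 0.5000: g = 0.07237, g' = -0.5623 → ψ = 0.6287
  ψ = 0.6287: g = 0.00029, g' = -0.5636 → ψ = 0.6292
Converged at ψ = 0.6292.
Then V = ψ·F = 0.6292·406 = 255.5 mol/h and L = F − V = 150.5 mol/h.

V = 255.5 mol/h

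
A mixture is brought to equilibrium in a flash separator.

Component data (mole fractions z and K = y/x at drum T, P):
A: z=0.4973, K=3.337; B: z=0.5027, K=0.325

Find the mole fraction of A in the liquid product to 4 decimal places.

Material balance + equilibrium reduce to Σ zᵢ(Kᵢ−1)/(1+V/F(Kᵢ−1)) = 0.
Check two-phase: ΣzᵢKᵢ = 1.8229 > 1 and Σzᵢ/Kᵢ = 1.6958 > 1, so g(0) = 0.8229 > 0 and g(1) = -0.6958 < 0.
Binary case is linear: z₁(K₁−1)(1+V/F(K₂−1)) + z₂(K₂−1)(1+V/F(K₁−1)) = 0
⇒ V/F = [z₁(K₁−1)+z₂(K₂−1)] / [−(K₁−1)(K₂−1)] = 0.82287/1.57748 = 0.5216
Compositions from xᵢ = zᵢ/(1+V/F(Kᵢ−1)), yᵢ = Kᵢxᵢ:
  A: x = 0.2241, y = 0.7478
  B: x = 0.7759, y = 0.2522

x_A = 0.2241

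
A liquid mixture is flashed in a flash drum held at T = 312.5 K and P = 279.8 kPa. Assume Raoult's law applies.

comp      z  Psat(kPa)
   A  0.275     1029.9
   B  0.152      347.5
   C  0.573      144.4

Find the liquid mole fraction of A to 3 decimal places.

Raoult's law: Kᵢ = Pᵢˢᵃᵗ/P = Pᵢˢᵃᵗ/279.8.
  K_A = 1029.9/279.8 = 3.68084, K_B = 347.5/279.8 = 1.24196, K_C = 144.4/279.8 = 0.51608
Rachford–Rice: g(ψ) = Σ zᵢ(Kᵢ−1)/(1+ψ(Kᵢ−1)) = 0.
Feasibility: ΣzᵢKᵢ = 1.497, Σzᵢ/Kᵢ = 1.307 — both > 1, two phases present.
Newton–Raphson from ψ = 0.5:
  ψ = 0.500: g = -0.0180, g' = -0.601 → ψ = 0.470
  ψ = 0.470: g = 0.0003, g' = -0.619 → ψ = 0.471
Converged at ψ = 0.471.
Compositions from xᵢ = zᵢ/(1+ψ(Kᵢ−1)), yᵢ = Kᵢxᵢ:
  A: x = 0.122, y = 0.448
  B: x = 0.136, y = 0.169
  C: x = 0.742, y = 0.383

x_A = 0.122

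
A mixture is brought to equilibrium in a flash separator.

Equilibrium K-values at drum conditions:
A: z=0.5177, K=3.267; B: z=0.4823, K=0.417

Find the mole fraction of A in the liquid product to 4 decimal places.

x_A = 0.2046

Rachford–Rice: g(V/F) = Σ zᵢ(Kᵢ−1)/(1+V/F(Kᵢ−1)) = 0.
Feasibility: ΣzᵢKᵢ = 1.8924, Σzᵢ/Kᵢ = 1.3151 — both > 1, two phases present.
Binary case is linear: z₁(K₁−1)(1+V/F(K₂−1)) + z₂(K₂−1)(1+V/F(K₁−1)) = 0
⇒ V/F = [z₁(K₁−1)+z₂(K₂−1)] / [−(K₁−1)(K₂−1)] = 0.89244/1.32166 = 0.6752
Compositions from xᵢ = zᵢ/(1+V/F(Kᵢ−1)), yᵢ = Kᵢxᵢ:
  A: x = 0.2046, y = 0.6683
  B: x = 0.7954, y = 0.3317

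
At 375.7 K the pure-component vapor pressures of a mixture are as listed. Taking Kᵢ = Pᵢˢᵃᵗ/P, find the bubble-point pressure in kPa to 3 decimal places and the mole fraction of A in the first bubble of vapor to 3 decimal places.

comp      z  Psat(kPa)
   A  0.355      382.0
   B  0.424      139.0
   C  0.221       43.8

Pbub = 204.226 kPa, y_A = 0.664

At the bubble point ψ → 0, so ΣzᵢKᵢ = 1 with Kᵢ = Pᵢˢᵃᵗ/P ⇒ P = ΣzᵢPᵢˢᵃᵗ.
P = 0.355·382.0 + 0.424·139.0 + 0.221·43.8 = 204.226 kPa
yᵢ = zᵢPᵢˢᵃᵗ/P ⇒ y_A = 0.355·382.0/204.226 = 0.664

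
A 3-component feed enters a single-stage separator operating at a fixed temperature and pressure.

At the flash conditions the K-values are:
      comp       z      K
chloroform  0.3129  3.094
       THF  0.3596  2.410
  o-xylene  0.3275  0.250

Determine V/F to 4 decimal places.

V/F = 0.7031

Material balance + equilibrium reduce to Σ zᵢ(Kᵢ−1)/(1+V/F(Kᵢ−1)) = 0.
g(0) = ΣzᵢKᵢ − 1 = 0.9166 and g(1) = 1 − Σzᵢ/Kᵢ = -0.5603, so a root lies in (0, 1).
Newton iteration, V/F⁰ = 0.5:
  V/F = 0.5000: g = 0.22447, g' = -1.0450 → V/F = 0.7148
  V/F = 0.7148: g = -0.01454, g' = -1.2535 → V/F = 0.7032
  V/F = 0.7032: g = -0.00014, g' = -1.2295 → V/F = 0.7031
Converged at V/F = 0.7031.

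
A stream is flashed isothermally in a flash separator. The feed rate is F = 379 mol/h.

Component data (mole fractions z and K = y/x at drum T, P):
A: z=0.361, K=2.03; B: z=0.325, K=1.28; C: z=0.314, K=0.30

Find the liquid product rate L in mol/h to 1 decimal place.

L = 198.5 mol/h

Rachford–Rice: g(ψ) = Σ zᵢ(Kᵢ−1)/(1+ψ(Kᵢ−1)) = 0.
Check two-phase: ΣzᵢKᵢ = 1.243 > 1 and Σzᵢ/Kᵢ = 1.478 > 1, so g(0) = 0.243 > 0 and g(1) = -0.478 < 0.
Newton–Raphson from ψ = 0.5:
  ψ = 0.500: g = -0.0129, g' = -0.551 → ψ = 0.477
  ψ = 0.477: g = -0.0001, g' = -0.539 → ψ = 0.476
Converged at ψ = 0.476.
Then V = ψ·F = 0.4763·379 = 180.5 mol/h and L = F − V = 198.5 mol/h.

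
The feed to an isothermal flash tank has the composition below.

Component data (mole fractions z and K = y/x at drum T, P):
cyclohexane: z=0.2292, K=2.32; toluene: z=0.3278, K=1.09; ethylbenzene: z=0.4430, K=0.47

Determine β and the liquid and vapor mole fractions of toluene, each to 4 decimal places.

Rachford–Rice: g(β) = Σ zᵢ(Kᵢ−1)/(1+β(Kᵢ−1)) = 0.
Check two-phase: ΣzᵢKᵢ = 1.0973 > 1 and Σzᵢ/Kᵢ = 1.3421 > 1, so g(0) = 0.0973 > 0 and g(1) = -0.3421 < 0.
Newton iteration, β⁰ = 0.5:
  β = 0.5000: g = -0.10896, g' = -0.3777 → β = 0.2115
  β = 0.2115: g = 0.00102, g' = -0.4045 → β = 0.2141
Converged at β = 0.2141.
Compositions from xᵢ = zᵢ/(1+β(Kᵢ−1)), yᵢ = Kᵢxᵢ:
  cyclohexane: x = 0.1787, y = 0.4146
  toluene: x = 0.3216, y = 0.3505
  ethylbenzene: x = 0.4997, y = 0.2349

β = 0.2141, x_toluene = 0.3216, y_toluene = 0.3505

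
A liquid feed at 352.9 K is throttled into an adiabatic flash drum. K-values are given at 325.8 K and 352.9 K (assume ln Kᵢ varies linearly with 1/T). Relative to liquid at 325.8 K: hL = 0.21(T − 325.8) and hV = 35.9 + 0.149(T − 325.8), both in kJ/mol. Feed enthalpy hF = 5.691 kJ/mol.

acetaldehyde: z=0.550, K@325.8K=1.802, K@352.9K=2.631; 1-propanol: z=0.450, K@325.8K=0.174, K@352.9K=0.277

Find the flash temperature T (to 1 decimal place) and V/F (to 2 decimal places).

T = 327.8 K, V/F = 0.15

Adiabatic flash: solve Rachford–Rice at each trial T, then check hF = ψ·hV(T) + (1−ψ)·hL(T).
  T = 325.8 K: K = (1.802, 0.174), RR gives ψ = 0.105, H_out = 3.761 kJ/mol
  T = 352.9 K: K = (2.631, 0.277), RR gives ψ = 0.485, H_out = 22.294 kJ/mol
  T = 339.4 K: K = (2.195, 0.222), RR gives ψ = 0.330, H_out = 14.440 kJ/mol
  T = 332.6 K: K = (1.993, 0.197), RR gives ψ = 0.232, H_out = 9.650 kJ/mol
  T = 329.2 K: K = (1.896, 0.185), RR gives ψ = 0.173, H_out = 6.884 kJ/mol
  T = 327.5 K: K = (1.849, 0.180), RR gives ψ = 0.140, H_out = 5.374 kJ/mol
  T = 328.4 K: K = (1.874, 0.183), RR gives ψ = 0.158, H_out = 6.185 kJ/mol
  T = 327.9 K: K = (1.860, 0.181), RR gives ψ = 0.148, H_out = 5.738 kJ/mol
Linear interpolation between T = 327.5 (H_out = 5.374) and T = 327.9 (H_out = 5.738) on hF = 5.691 gives T ≈ 327.8 K, at which ψ = 0.15.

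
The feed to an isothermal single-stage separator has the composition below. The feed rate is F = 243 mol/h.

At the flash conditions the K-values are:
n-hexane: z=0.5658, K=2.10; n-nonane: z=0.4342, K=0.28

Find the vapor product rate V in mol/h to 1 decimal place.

V = 95.0 mol/h

Material balance + equilibrium reduce to Σ zᵢ(Kᵢ−1)/(1+β(Kᵢ−1)) = 0.
g(0) = ΣzᵢKᵢ − 1 = 0.3098 and g(1) = 1 − Σzᵢ/Kᵢ = -0.8201, so a root lies in (0, 1).
Binary case is linear: z₁(K₁−1)(1+β(K₂−1)) + z₂(K₂−1)(1+β(K₁−1)) = 0
⇒ β = [z₁(K₁−1)+z₂(K₂−1)] / [−(K₁−1)(K₂−1)] = 0.30976/0.79200 = 0.3911
Then V = β·F = 0.3911·243 = 95.0 mol/h and L = F − V = 148.0 mol/h.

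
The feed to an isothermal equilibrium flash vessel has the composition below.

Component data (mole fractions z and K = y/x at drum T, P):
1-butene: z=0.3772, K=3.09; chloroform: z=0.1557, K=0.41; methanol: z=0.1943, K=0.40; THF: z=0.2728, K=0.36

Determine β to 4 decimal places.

Let β = V/F and solve Σ zᵢ(Kᵢ−1)/(1+β(Kᵢ−1)) = 0.
Feasibility: ΣzᵢKᵢ = 1.4053, Σzᵢ/Kᵢ = 1.7454 — both > 1, two phases present.
Newton–Raphson from β = 0.5:
  β = 0.5000: g = -0.16810, g' = -0.8874 → β = 0.3106
  β = 0.3106: g = 0.00439, g' = -0.9668 → β = 0.3151
Converged at β = 0.3151.

β = 0.3151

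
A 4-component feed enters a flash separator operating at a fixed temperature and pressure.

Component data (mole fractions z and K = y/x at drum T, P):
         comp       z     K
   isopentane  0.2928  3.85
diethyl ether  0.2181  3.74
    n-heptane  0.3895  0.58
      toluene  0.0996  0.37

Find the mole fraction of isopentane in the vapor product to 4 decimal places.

Material balance + equilibrium reduce to Σ zᵢ(Kᵢ−1)/(1+ψ(Kᵢ−1)) = 0.
Check two-phase: ΣzᵢKᵢ = 2.2057 > 1 and Σzᵢ/Kᵢ = 1.0751 > 1, so g(0) = 1.2057 > 0 and g(1) = -0.0751 < 0.
Iterate (Newton) starting at ψ = 0.48:
  ψ = 0.4800: g = 0.31567, g' = -0.9186 → ψ = 0.8236
  ψ = 0.8236: g = 0.05226, g' = -0.6980 → ψ = 0.8985
  ψ = 0.8985: g = -0.00036, g' = -0.7114 → ψ = 0.8980
Converged at ψ = 0.8980.
Compositions from xᵢ = zᵢ/(1+ψ(Kᵢ−1)), yᵢ = Kᵢxᵢ:
  isopentane: x = 0.0823, y = 0.3167
  diethyl ether: x = 0.0630, y = 0.2357
  n-heptane: x = 0.6254, y = 0.3627
  toluene: x = 0.2294, y = 0.0849

y_isopentane = 0.3167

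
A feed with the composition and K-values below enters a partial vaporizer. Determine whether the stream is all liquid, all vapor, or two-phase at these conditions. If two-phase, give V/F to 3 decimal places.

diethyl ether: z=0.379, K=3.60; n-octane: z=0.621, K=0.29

ΣzᵢKᵢ = 1.544; Σzᵢ/Kᵢ = 2.247.
Both exceed 1, so a two-phase solution exists.
Let ψ = V/F and solve Σ zᵢ(Kᵢ−1)/(1+ψ(Kᵢ−1)) = 0.
Iterate (Newton) starting at ψ = 0.5:
  ψ = 0.500: g = -0.2551, g' = -1.237 → ψ = 0.294
  ψ = 0.294: g = 0.0017, g' = -1.323 → ψ = 0.295
Converged at ψ = 0.295.

two-phase, V/F = 0.295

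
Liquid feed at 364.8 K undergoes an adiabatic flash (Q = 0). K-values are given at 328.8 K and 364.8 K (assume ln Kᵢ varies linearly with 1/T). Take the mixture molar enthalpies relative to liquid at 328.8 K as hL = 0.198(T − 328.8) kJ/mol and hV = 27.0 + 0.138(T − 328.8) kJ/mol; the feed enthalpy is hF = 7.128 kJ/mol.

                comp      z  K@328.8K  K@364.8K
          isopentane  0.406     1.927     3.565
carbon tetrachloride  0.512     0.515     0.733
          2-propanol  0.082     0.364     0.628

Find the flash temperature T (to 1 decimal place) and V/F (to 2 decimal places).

Adiabatic flash: solve Rachford–Rice at each trial T, then check hF = ψ·hV(T) + (1−ψ)·hL(T).
  T = 328.8 K: K = (1.927, 0.515, 0.364), RR gives ψ = 0.161, H_out = 4.349 kJ/mol
  T = 364.8 K: K = (3.565, 0.733, 0.628), RR gives ψ = 1.000, H_out = 31.968 kJ/mol
  T = 346.8 K: K = (2.663, 0.620, 0.485), RR gives ψ = 0.656, H_out = 20.569 kJ/mol
  T = 337.8 K: K = (2.275, 0.566, 0.422), RR gives ψ = 0.427, H_out = 13.073 kJ/mol
  T = 333.3 K: K = (2.096, 0.540, 0.392), RR gives ψ = 0.302, H_out = 8.971 kJ/mol
  T = 331.1 K: K = (2.012, 0.528, 0.378), RR gives ψ = 0.236, H_out = 6.795 kJ/mol
Linear interpolation between T = 331.1 (H_out = 6.795) and T = 333.3 (H_out = 8.971) on hF = 7.128 gives T ≈ 331.4 K, at which ψ = 0.25.

T = 331.4 K, V/F = 0.25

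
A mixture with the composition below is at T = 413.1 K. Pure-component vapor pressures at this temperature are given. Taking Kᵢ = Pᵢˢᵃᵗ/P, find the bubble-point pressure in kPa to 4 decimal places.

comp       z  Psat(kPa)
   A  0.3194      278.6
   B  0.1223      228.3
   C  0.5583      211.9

At the bubble point ψ → 0, so ΣzᵢKᵢ = 1 with Kᵢ = Pᵢˢᵃᵗ/P ⇒ P = ΣzᵢPᵢˢᵃᵗ.
P = 0.3194·278.6 + 0.1223·228.3 + 0.5583·211.9 = 235.2097 kPa

Pbub = 235.2097 kPa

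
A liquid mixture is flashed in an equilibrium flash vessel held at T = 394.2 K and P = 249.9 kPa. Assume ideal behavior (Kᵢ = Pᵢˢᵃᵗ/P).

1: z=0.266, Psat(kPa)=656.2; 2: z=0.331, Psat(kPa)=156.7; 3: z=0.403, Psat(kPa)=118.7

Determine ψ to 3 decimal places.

Raoult's law: Kᵢ = Pᵢˢᵃᵗ/P = Pᵢˢᵃᵗ/249.9.
  K_1 = 656.2/249.9 = 2.62585, K_2 = 156.7/249.9 = 0.62705, K_3 = 118.7/249.9 = 0.47499
Material balance + equilibrium reduce to Σ zᵢ(Kᵢ−1)/(1+ψ(Kᵢ−1)) = 0.
Feasibility: ΣzᵢKᵢ = 1.097, Σzᵢ/Kᵢ = 1.478 — both > 1, two phases present.
Iterate (Newton) starting at ψ = 0.5:
  ψ = 0.500: g = -0.2001, g' = -0.488 → ψ = 0.090
  ψ = 0.090: g = 0.0276, g' = -0.707 → ψ = 0.129
  ψ = 0.129: g = 0.0010, g' = -0.659 → ψ = 0.130
Converged at ψ = 0.130.

ψ = 0.130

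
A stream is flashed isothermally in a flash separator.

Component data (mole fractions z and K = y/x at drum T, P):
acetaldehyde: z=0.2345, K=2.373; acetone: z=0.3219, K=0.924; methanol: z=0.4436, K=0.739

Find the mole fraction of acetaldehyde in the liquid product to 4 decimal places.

Newton iteration, β⁰ = 0.5:
  β = 0.5000: g = 0.03232, g' = -0.1974 → β = 0.6637
  β = 0.6637: g = 0.00265, g' = -0.1673 → β = 0.6796
  β = 0.6796: g = 0.00002, g' = -0.1650 → β = 0.6797
Converged at β = 0.6797.
Compositions from xᵢ = zᵢ/(1+β(Kᵢ−1)), yᵢ = Kᵢxᵢ:
  acetaldehyde: x = 0.1213, y = 0.2878
  acetone: x = 0.3394, y = 0.3136
  methanol: x = 0.5393, y = 0.3985

x_acetaldehyde = 0.1213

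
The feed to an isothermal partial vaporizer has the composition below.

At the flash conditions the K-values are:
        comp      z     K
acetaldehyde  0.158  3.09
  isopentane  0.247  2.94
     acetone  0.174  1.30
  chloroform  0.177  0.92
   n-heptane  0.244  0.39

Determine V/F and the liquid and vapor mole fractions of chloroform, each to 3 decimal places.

V/F = 0.877, x_chloroform = 0.190, y_chloroform = 0.175

Material balance + equilibrium reduce to Σ zᵢ(Kᵢ−1)/(1+V/F(Kᵢ−1)) = 0.
Check two-phase: ΣzᵢKᵢ = 1.699 > 1 and Σzᵢ/Kᵢ = 1.087 > 1, so g(0) = 0.699 > 0 and g(1) = -0.087 < 0.
Newton iteration, V/F⁰ = 0.45:
  V/F = 0.450: g = 0.2522, g' = -0.634 → V/F = 0.848
  V/F = 0.848: g = 0.0186, g' = -0.623 → V/F = 0.877
Converged at V/F = 0.877.
Compositions from xᵢ = zᵢ/(1+V/F(Kᵢ−1)), yᵢ = Kᵢxᵢ:
  acetaldehyde: x = 0.056, y = 0.172
  isopentane: x = 0.091, y = 0.269
  acetone: x = 0.138, y = 0.179
  chloroform: x = 0.190, y = 0.175
  n-heptane: x = 0.525, y = 0.205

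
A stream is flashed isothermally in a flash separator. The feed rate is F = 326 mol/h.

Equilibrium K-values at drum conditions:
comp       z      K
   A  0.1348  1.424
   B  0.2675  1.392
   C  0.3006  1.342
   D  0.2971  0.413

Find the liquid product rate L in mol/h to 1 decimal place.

L = 193.0 mol/h

Iterate (Newton) starting at ψ = 0.3:
  ψ = 0.3000: g = 0.02610, g' = -0.2317 → ψ = 0.4126
  ψ = 0.4126: g = -0.00114, g' = -0.2533 → ψ = 0.4081
Converged at ψ = 0.4081.
Then V = ψ·F = 0.4081·326 = 133.0 mol/h and L = F − V = 193.0 mol/h.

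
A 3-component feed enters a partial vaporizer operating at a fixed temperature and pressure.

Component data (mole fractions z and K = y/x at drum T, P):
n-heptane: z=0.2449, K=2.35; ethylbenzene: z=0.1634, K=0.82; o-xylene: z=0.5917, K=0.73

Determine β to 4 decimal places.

β = 0.4158

Newton iteration, β⁰ = 0.5:
  β = 0.5000: g = -0.01963, g' = -0.2231 → β = 0.4120
  β = 0.4120: g = 0.00092, g' = -0.2451 → β = 0.4158
Converged at β = 0.4158.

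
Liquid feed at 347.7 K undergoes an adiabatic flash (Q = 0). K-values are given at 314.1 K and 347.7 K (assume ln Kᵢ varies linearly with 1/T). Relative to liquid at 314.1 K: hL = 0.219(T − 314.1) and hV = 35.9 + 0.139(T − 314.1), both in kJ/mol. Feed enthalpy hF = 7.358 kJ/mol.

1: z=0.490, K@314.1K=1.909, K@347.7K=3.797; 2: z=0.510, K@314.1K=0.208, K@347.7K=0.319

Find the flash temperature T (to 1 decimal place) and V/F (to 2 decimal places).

T = 318.9 K, V/F = 0.18

Adiabatic flash: solve Rachford–Rice at each trial T, then check hF = ψ·hV(T) + (1−ψ)·hL(T).
  T = 314.1 K: K = (1.909, 0.208), RR gives ψ = 0.058, H_out = 2.069 kJ/mol
  T = 347.7 K: K = (3.797, 0.319), RR gives ψ = 0.537, H_out = 25.200 kJ/mol
  T = 330.9 K: K = (2.740, 0.260), RR gives ψ = 0.369, H_out = 16.443 kJ/mol
  T = 322.5 K: K = (2.298, 0.233), RR gives ψ = 0.246, H_out = 10.513 kJ/mol
  T = 318.3 K: K = (2.097, 0.221), RR gives ψ = 0.164, H_out = 6.741 kJ/mol
  T = 320.4 K: K = (2.196, 0.227), RR gives ψ = 0.207, H_out = 8.717 kJ/mol
  T = 319.4 K: K = (2.148, 0.224), RR gives ψ = 0.187, H_out = 7.801 kJ/mol
Linear interpolation between T = 318.3 (H_out = 6.741) and T = 319.4 (H_out = 7.801) on hF = 7.358 gives T ≈ 318.9 K, at which ψ = 0.18.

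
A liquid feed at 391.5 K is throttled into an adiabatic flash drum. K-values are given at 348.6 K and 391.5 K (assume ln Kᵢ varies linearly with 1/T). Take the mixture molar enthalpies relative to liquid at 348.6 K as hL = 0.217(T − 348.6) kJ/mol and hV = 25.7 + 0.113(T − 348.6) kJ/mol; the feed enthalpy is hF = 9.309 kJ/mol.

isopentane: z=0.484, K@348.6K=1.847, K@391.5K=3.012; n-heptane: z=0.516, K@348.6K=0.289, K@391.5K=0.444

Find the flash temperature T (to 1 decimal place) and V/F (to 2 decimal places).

Adiabatic flash: solve Rachford–Rice at each trial T, then check hF = ψ·hV(T) + (1−ψ)·hL(T).
  T = 348.6 K: K = (1.847, 0.289), RR gives ψ = 0.072, H_out = 1.838 kJ/mol
  T = 391.5 K: K = (3.012, 0.444), RR gives ψ = 0.614, H_out = 22.351 kJ/mol
  T = 370.1 K: K = (2.394, 0.363), RR gives ψ = 0.389, H_out = 13.803 kJ/mol
  T = 359.4 K: K = (2.112, 0.325), RR gives ψ = 0.253, H_out = 8.566 kJ/mol
  T = 364.8 K: K = (2.252, 0.344), RR gives ψ = 0.326, H_out = 11.333 kJ/mol
  T = 362.1 K: K = (2.181, 0.334), RR gives ψ = 0.290, H_out = 9.986 kJ/mol
  T = 360.8 K: K = (2.148, 0.330), RR gives ψ = 0.273, H_out = 9.312 kJ/mol
Linear interpolation between T = 359.4 (H_out = 8.566) and T = 360.8 (H_out = 9.312) on hF = 9.309 gives T ≈ 360.8 K, at which ψ = 0.27.

T = 360.8 K, V/F = 0.27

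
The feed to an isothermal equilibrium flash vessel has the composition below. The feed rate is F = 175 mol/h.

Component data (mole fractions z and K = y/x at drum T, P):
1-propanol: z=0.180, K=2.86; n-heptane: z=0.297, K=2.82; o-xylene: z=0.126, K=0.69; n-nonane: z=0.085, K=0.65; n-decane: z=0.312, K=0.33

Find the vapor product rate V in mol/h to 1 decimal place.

V = 100.9 mol/h

Let ψ = V/F and solve Σ zᵢ(Kᵢ−1)/(1+ψ(Kᵢ−1)) = 0.
g(0) = ΣzᵢKᵢ − 1 = 0.597 and g(1) = 1 − Σzᵢ/Kᵢ = -0.427, so a root lies in (0, 1).
Iterate (Newton) starting at ψ = 0.64:
  ψ = 0.640: g = -0.0505, g' = -0.805 → ψ = 0.577
  ψ = 0.577: g = -0.0007, g' = -0.786 → ψ = 0.576
Converged at ψ = 0.576.
Then V = ψ·F = 0.5764·175 = 100.9 mol/h and L = F − V = 74.1 mol/h.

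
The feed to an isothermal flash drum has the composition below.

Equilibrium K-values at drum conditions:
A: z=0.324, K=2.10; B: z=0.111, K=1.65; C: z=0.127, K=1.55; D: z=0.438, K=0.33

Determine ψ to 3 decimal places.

ψ = 0.335

Iterate (Newton) starting at ψ = 0.56:
  ψ = 0.560: g = -0.1428, g' = -0.701 → ψ = 0.356
  ψ = 0.356: g = -0.0125, g' = -0.599 → ψ = 0.336
  ψ = 0.336: g = -0.0000, g' = -0.595 → ψ = 0.335
Converged at ψ = 0.335.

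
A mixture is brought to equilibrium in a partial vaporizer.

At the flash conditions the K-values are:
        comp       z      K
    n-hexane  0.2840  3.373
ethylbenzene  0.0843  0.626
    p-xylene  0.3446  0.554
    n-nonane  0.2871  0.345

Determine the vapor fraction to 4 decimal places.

Newton iteration, ψ⁰ = 0.49:
  ψ = 0.4900: g = -0.20060, g' = -0.7389 → ψ = 0.2185
  ψ = 0.2185: g = 0.01971, g' = -0.9594 → ψ = 0.2391
  ψ = 0.2391: g = 0.00037, g' = -0.9243 → ψ = 0.2395
Converged at ψ = 0.2395.

ψ = 0.2395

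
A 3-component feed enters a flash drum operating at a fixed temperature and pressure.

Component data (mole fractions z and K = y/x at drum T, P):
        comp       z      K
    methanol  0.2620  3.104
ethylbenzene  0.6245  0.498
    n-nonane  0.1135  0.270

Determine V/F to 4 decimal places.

V/F = 0.1362

Rachford–Rice: g(V/F) = Σ zᵢ(Kᵢ−1)/(1+V/F(Kᵢ−1)) = 0.
Check two-phase: ΣzᵢKᵢ = 1.1549 > 1 and Σzᵢ/Kᵢ = 1.7588 > 1, so g(0) = 0.1549 > 0 and g(1) = -0.7588 < 0.
Iterate (Newton) starting at V/F = 0.5:
  V/F = 0.5000: g = -0.28040, g' = -0.7060 → V/F = 0.1028
  V/F = 0.1028: g = 0.03306, g' = -1.0296 → V/F = 0.1349
  V/F = 0.1349: g = 0.00117, g' = -0.9591 → V/F = 0.1362
Converged at V/F = 0.1362.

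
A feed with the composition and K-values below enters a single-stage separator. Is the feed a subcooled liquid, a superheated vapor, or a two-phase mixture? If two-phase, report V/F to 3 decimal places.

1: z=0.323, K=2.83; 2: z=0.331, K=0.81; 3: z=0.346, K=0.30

two-phase, V/F = 0.311

ΣzᵢKᵢ = 1.286; Σzᵢ/Kᵢ = 1.676.
Both exceed 1, so a two-phase solution exists.
Iterate (Newton) starting at ψ = 0.5:
  ψ = 0.500: g = -0.1334, g' = -0.711 → ψ = 0.312
  ψ = 0.312: g = -0.0007, g' = -0.729 → ψ = 0.311
Converged at ψ = 0.311.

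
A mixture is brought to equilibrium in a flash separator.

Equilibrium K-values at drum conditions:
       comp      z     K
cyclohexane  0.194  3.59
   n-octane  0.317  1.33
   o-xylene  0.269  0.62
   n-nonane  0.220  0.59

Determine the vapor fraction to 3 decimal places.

ψ = 0.693

Newton–Raphson from ψ = 0.5:
  ψ = 0.500: g = 0.0691, g' = -0.390 → ψ = 0.677
  ψ = 0.677: g = 0.0055, g' = -0.336 → ψ = 0.693
Converged at ψ = 0.693.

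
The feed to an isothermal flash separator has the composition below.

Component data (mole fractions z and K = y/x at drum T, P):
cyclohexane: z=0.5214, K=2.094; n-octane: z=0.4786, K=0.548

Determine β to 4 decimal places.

Newton iteration, β⁰ = 0.7:
  β = 0.7000: g = 0.00658, g' = -0.4094 → β = 0.7161
Converged at β = 0.7161.

β = 0.7161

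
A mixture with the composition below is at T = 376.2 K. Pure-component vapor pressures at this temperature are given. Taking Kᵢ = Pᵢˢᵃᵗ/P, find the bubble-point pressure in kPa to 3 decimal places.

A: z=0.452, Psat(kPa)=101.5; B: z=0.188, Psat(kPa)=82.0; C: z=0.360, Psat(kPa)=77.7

Pbub = 89.266 kPa

At the bubble point ψ → 0, so ΣzᵢKᵢ = 1 with Kᵢ = Pᵢˢᵃᵗ/P ⇒ P = ΣzᵢPᵢˢᵃᵗ.
P = 0.452·101.5 + 0.188·82.0 + 0.360·77.7 = 89.266 kPa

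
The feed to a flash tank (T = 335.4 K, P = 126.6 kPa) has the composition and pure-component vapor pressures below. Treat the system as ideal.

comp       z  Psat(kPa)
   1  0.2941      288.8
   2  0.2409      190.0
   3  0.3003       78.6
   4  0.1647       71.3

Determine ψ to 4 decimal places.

Raoult's law: Kᵢ = Pᵢˢᵃᵗ/P = Pᵢˢᵃᵗ/126.6.
  K_1 = 288.8/126.6 = 2.281201, K_2 = 190.0/126.6 = 1.500790, K_3 = 78.6/126.6 = 0.620853, K_4 = 71.3/126.6 = 0.563191
Material balance + equilibrium reduce to Σ zᵢ(Kᵢ−1)/(1+ψ(Kᵢ−1)) = 0.
g(0) = ΣzᵢKᵢ − 1 = 0.3116 and g(1) = 1 − Σzᵢ/Kᵢ = -0.0656, so a root lies in (0, 1).
Newton iteration, ψ⁰ = 0.53:
  ψ = 0.5300: g = 0.08365, g' = -0.3298 → ψ = 0.7836
  ψ = 0.7836: g = 0.00330, g' = -0.3114 → ψ = 0.7942
Converged at ψ = 0.7942.

ψ = 0.7942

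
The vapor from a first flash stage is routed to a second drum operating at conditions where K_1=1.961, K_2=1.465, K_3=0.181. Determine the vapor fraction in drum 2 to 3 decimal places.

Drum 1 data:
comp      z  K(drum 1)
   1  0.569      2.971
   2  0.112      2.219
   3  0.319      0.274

Drum 1:
Let ψ₁ = V/F and solve Σ zᵢ(Kᵢ−1)/(1+ψ₁(Kᵢ−1)) = 0.
g(0) = ΣzᵢKᵢ − 1 = 1.026 and g(1) = 1 − Σzᵢ/Kᵢ = -0.406, so a root lies in (0, 1).
Newton iteration, ψ₁⁰ = 0.5:
  ψ₁ = 0.500: g = 0.2861, g' = -1.039 → ψ₁ = 0.775
  ψ₁ = 0.775: g = -0.0160, g' = -1.270 → ψ₁ = 0.763
Converged at ψ₁ = 0.763.
Drum-1 compositions:
  1: x = 0.227, y = 0.675
  2: x = 0.058, y = 0.129
  3: x = 0.715, y = 0.196
Drum-2 feed = drum-1 vapor: z₂ = (0.6754, 0.1288, 0.1958).
Drum 2:
Rachford–Rice: g(ψ₂) = Σ zᵢ(Kᵢ−1)/(1+ψ₂(Kᵢ−1)) = 0.
Check two-phase: ΣzᵢKᵢ = 1.549 > 1 and Σzᵢ/Kᵢ = 1.514 > 1, so g(0) = 0.549 > 0 and g(1) = -0.514 < 0.
Iterate (Newton) starting at ψ₂ = 0.54:
  ψ₂ = 0.540: g = 0.1876, g' = -0.710 → ψ₂ = 0.804
  ψ₂ = 0.804: g = -0.0600, g' = -1.340 → ψ₂ = 0.759
  ψ₂ = 0.759: g = -0.0047, g' = -1.142 → ψ₂ = 0.755
Converged at ψ₂ = 0.755.
  1: x = 0.391, y = 0.767
  2: x = 0.095, y = 0.140
  3: x = 0.513, y = 0.093

V/F (drum 2) = 0.755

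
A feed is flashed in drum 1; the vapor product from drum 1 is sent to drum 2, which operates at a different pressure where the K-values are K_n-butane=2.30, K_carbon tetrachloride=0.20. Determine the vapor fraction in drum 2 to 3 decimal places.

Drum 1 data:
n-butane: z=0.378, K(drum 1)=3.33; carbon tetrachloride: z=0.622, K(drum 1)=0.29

Drum 1:
Material balance + equilibrium reduce to Σ zᵢ(Kᵢ−1)/(1+ψ₁(Kᵢ−1)) = 0.
Feasibility: ΣzᵢKᵢ = 1.439, Σzᵢ/Kᵢ = 2.258 — both > 1, two phases present.
Binary case is linear: z₁(K₁−1)(1+ψ₁(K₂−1)) + z₂(K₂−1)(1+ψ₁(K₁−1)) = 0
⇒ ψ₁ = [z₁(K₁−1)+z₂(K₂−1)] / [−(K₁−1)(K₂−1)] = 0.4391/1.6543 = 0.265
Drum-1 compositions:
  n-butane: x = 0.234, y = 0.778
  carbon tetrachloride: x = 0.766, y = 0.222
Drum-2 feed = drum-1 vapor: z₂ = (0.7777, 0.2223).
Drum 2:
Newton–Raphson from ψ₂ = 0.5:
  ψ₂ = 0.500: g = 0.3164, g' = -0.878 → ψ₂ = 0.860
  ψ₂ = 0.860: g = -0.0933, g' = -1.757 → ψ₂ = 0.807
  ψ₂ = 0.807: g = -0.0088, g' = -1.447 → ψ₂ = 0.801
Converged at ψ₂ = 0.801.
  n-butane: x = 0.381, y = 0.876
  carbon tetrachloride: x = 0.619, y = 0.124

V/F (drum 2) = 0.801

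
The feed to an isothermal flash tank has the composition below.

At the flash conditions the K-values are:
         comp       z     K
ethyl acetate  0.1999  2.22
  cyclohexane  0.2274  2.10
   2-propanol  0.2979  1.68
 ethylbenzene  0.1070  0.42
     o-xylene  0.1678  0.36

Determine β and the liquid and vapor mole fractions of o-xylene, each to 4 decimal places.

β = 0.8783, x_o-xylene = 0.3832, y_o-xylene = 0.1380

Newton–Raphson from β = 0.42:
  β = 0.4200: g = 0.26100, g' = -0.5336 → β = 0.9091
  β = 0.9091: g = -0.02222, g' = -0.7424 → β = 0.8792
  β = 0.8792: g = -0.00060, g' = -0.7036 → β = 0.8783
Converged at β = 0.8783.
Compositions from xᵢ = zᵢ/(1+β(Kᵢ−1)), yᵢ = Kᵢxᵢ:
  ethyl acetate: x = 0.0965, y = 0.2142
  cyclohexane: x = 0.1157, y = 0.2429
  2-propanol: x = 0.1865, y = 0.3133
  ethylbenzene: x = 0.2181, y = 0.0916
  o-xylene: x = 0.3832, y = 0.1380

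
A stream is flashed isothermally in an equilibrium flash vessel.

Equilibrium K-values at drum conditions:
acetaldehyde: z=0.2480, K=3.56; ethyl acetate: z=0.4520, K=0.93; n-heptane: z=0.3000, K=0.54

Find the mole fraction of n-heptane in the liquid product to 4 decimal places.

x_n-heptane = 0.4346

Material balance + equilibrium reduce to Σ zᵢ(Kᵢ−1)/(1+β(Kᵢ−1)) = 0.
Feasibility: ΣzᵢKᵢ = 1.4652, Σzᵢ/Kᵢ = 1.1112 — both > 1, two phases present.
Newton–Raphson from β = 0.43:
  β = 0.4300: g = 0.09756, g' = -0.4693 → β = 0.6379
  β = 0.6379: g = 0.01269, g' = -0.3640 → β = 0.6728
  β = 0.6728: g = 0.00016, g' = -0.3549 → β = 0.6732
Converged at β = 0.6732.
Compositions from xᵢ = zᵢ/(1+β(Kᵢ−1)), yᵢ = Kᵢxᵢ:
  acetaldehyde: x = 0.0911, y = 0.3242
  ethyl acetate: x = 0.4744, y = 0.4411
  n-heptane: x = 0.4346, y = 0.2347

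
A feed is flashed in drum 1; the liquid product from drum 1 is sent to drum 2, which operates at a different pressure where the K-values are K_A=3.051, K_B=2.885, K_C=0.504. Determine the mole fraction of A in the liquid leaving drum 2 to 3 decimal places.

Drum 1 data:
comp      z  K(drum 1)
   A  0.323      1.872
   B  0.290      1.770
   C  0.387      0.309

x_A (drum 2) = 0.102

Drum 1:
Rachford–Rice: g(ψ₁) = Σ zᵢ(Kᵢ−1)/(1+ψ₁(Kᵢ−1)) = 0.
Check two-phase: ΣzᵢKᵢ = 1.238 > 1 and Σzᵢ/Kᵢ = 1.589 > 1, so g(0) = 0.238 > 0 and g(1) = -0.589 < 0.
Newton iteration, ψ₁⁰ = 0.5:
  ψ₁ = 0.500: g = -0.0512, g' = -0.640 → ψ₁ = 0.420
  ψ₁ = 0.420: g = -0.0019, g' = -0.597 → ψ₁ = 0.417
Converged at ψ₁ = 0.417.
Drum-1 compositions:
  A: x = 0.237, y = 0.443
  B: x = 0.220, y = 0.389
  C: x = 0.544, y = 0.168
Drum-2 feed = drum-1 liquid: z₂ = (0.2369, 0.2195, 0.5436).
Drum 2:
Material balance + equilibrium reduce to Σ zᵢ(Kᵢ−1)/(1+ψ₂(Kᵢ−1)) = 0.
Feasibility: ΣzᵢKᵢ = 1.630, Σzᵢ/Kᵢ = 1.232 — both > 1, two phases present.
Newton–Raphson from ψ₂ = 0.58:
  ψ₂ = 0.580: g = 0.0411, g' = -0.649 → ψ₂ = 0.643
  ψ₂ = 0.643: g = 0.0006, g' = -0.633 → ψ₂ = 0.644
Converged at ψ₂ = 0.644.
  A: x = 0.102, y = 0.311
  B: x = 0.099, y = 0.286
  C: x = 0.799, y = 0.403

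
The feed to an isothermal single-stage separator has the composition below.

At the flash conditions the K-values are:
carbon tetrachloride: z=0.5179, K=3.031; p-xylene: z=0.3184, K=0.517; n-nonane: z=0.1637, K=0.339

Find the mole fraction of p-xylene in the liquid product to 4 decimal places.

x_p-xylene = 0.4813

Rachford–Rice: g(β) = Σ zᵢ(Kᵢ−1)/(1+β(Kᵢ−1)) = 0.
Check two-phase: ΣzᵢKᵢ = 1.7899 > 1 and Σzᵢ/Kᵢ = 1.2696 > 1, so g(0) = 0.7899 > 0 and g(1) = -0.2696 < 0.
Iterate (Newton) starting at β = 0.31:
  β = 0.3100: g = 0.32850, g' = -1.0203 → β = 0.6320
  β = 0.6320: g = 0.05345, g' = -0.7745 → β = 0.7010
  β = 0.7010: g = -0.00014, g' = -0.7818 → β = 0.7008
Converged at β = 0.7008.
Compositions from xᵢ = zᵢ/(1+β(Kᵢ−1)), yᵢ = Kᵢxᵢ:
  carbon tetrachloride: x = 0.2137, y = 0.6478
  p-xylene: x = 0.4813, y = 0.2488
  n-nonane: x = 0.3050, y = 0.1034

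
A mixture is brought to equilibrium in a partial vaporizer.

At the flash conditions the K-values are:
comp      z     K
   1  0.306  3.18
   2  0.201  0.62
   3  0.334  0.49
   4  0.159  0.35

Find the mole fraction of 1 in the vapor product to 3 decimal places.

y_1 = 0.601

Rachford–Rice: g(V/F) = Σ zᵢ(Kᵢ−1)/(1+V/F(Kᵢ−1)) = 0.
Feasibility: ΣzᵢKᵢ = 1.317, Σzᵢ/Kᵢ = 1.556 — both > 1, two phases present.
Newton iteration, V/F⁰ = 0.5:
  V/F = 0.500: g = -0.1569, g' = -0.681 → V/F = 0.270
  V/F = 0.270: g = 0.0122, g' = -0.828 → V/F = 0.284
  V/F = 0.284: g = 0.0001, g' = -0.811 → V/F = 0.285
Converged at V/F = 0.285.
Compositions from xᵢ = zᵢ/(1+V/F(Kᵢ−1)), yᵢ = Kᵢxᵢ:
  1: x = 0.189, y = 0.601
  2: x = 0.225, y = 0.140
  3: x = 0.391, y = 0.191
  4: x = 0.195, y = 0.068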